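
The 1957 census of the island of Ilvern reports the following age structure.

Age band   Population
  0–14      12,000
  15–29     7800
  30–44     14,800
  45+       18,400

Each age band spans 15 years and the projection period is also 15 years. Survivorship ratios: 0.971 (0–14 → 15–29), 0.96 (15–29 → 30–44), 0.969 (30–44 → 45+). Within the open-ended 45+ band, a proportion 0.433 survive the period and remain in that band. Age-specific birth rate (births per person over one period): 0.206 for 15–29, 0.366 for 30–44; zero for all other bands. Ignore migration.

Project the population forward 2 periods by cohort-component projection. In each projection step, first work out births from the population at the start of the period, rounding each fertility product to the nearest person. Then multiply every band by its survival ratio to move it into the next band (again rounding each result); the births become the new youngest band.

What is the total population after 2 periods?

40062

— Period 1 —
Births: 7800 × 0.206 = 1607, 14800 × 0.366 = 5417 → total 7024
15–29: 12000 × 0.971 = 11652
30–44: 7800 × 0.96 = 7488
45+: 14800 × 0.969 + 18400 × 0.433 = 14341 + 7967 = 22308
Population now: 0–14=7024, 15–29=11652, 30–44=7488, 45+=22308
— Period 2 —
Births: 11652 × 0.206 = 2400, 7488 × 0.366 = 2741 → total 5141
15–29: 7024 × 0.971 = 6820
30–44: 11652 × 0.96 = 11186
45+: 7488 × 0.969 + 22308 × 0.433 = 7256 + 9659 = 16915
Population now: 0–14=5141, 15–29=6820, 30–44=11186, 45+=16915
Total after period 2: 5141 + 6820 + 11186 + 16915 = 40062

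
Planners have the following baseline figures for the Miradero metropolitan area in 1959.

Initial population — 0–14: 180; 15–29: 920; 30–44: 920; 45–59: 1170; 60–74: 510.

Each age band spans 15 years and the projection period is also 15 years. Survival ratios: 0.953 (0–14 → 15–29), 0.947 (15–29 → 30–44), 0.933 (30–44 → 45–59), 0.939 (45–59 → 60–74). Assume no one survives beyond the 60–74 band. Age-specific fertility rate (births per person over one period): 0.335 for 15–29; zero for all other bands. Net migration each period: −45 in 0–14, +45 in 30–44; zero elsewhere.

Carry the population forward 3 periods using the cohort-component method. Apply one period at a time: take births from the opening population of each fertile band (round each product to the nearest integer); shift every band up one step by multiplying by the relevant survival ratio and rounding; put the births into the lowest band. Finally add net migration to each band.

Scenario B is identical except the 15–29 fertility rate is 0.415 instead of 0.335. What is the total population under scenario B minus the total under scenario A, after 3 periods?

128

Let group 1 be 0–14 through group 5 = 60–74.
Period 1.
Births: 920 × 0.335 = 308
Group 2: 180 × 0.953 = 172
Group 3: 920 × 0.947 = 871
Group 4: 920 × 0.933 = 858
Group 5: 1170 × 0.939 = 1099
Net migration: Group 1 − 45 → 263; Group 3 + 45 → 916
End of period: [263, 172, 916, 858, 1099]
Period 2.
Births: 172 × 0.335 = 58
Group 2: 263 × 0.953 = 251
Group 3: 172 × 0.947 = 163
Group 4: 916 × 0.933 = 855
Group 5: 858 × 0.939 = 806
Net migration: Group 1 − 45 → 13; Group 3 + 45 → 208
End of period: [13, 251, 208, 855, 806]
Period 3.
Births: 251 × 0.335 = 84
Group 2: 13 × 0.953 = 12
Group 3: 251 × 0.947 = 238
Group 4: 208 × 0.933 = 194
Group 5: 855 × 0.939 = 803
Net migration: Group 1 − 45 → 39; Group 3 + 45 → 283
End of period: [39, 12, 283, 194, 803]
Scenario A total after 3 periods: 1331
Scenario B projection —
Period 1.
Births: 920 × 0.415 = 382
Group 2: 180 × 0.953 = 172
Group 3: 920 × 0.947 = 871
Group 4: 920 × 0.933 = 858
Group 5: 1170 × 0.939 = 1099
Net migration: Group 1 − 45 → 337; Group 3 + 45 → 916
End of period: [337, 172, 916, 858, 1099]
Period 2.
Births: 172 × 0.415 = 71
Group 2: 337 × 0.953 = 321
Group 3: 172 × 0.947 = 163
Group 4: 916 × 0.933 = 855
Group 5: 858 × 0.939 = 806
Net migration: Group 1 − 45 → 26; Group 3 + 45 → 208
End of period: [26, 321, 208, 855, 806]
Period 3.
Births: 321 × 0.415 = 133
Group 2: 26 × 0.953 = 25
Group 3: 321 × 0.947 = 304
Group 4: 208 × 0.933 = 194
Group 5: 855 × 0.939 = 803
Net migration: Group 1 − 45 → 88; Group 3 + 45 → 349
End of period: [88, 25, 349, 194, 803]
Scenario B total after 3 periods: 1459
Difference B − A = 1459 − 1331 = 128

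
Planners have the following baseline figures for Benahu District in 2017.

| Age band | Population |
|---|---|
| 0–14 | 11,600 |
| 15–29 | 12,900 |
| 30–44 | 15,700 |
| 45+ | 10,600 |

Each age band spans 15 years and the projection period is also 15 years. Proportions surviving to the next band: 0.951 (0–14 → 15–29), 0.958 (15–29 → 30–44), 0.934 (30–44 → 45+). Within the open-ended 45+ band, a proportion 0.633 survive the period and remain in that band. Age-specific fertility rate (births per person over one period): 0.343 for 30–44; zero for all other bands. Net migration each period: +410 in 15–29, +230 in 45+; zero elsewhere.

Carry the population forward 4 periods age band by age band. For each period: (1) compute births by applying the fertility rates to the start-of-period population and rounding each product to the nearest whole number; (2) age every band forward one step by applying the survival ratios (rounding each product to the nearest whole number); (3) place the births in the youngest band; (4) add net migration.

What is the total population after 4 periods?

After projecting period 1:
Births: 15700 × 0.343 = 5385
15–29: 11600 × 0.951 = 11032
30–44: 12900 × 0.958 = 12358
45+: 15700 × 0.934 + 10600 × 0.633 = 14664 + 6710 = 21374
Net migration: 15–29 + 410 → 11442; 45+ + 230 → 21604
Giving 5385 / 11442 / 12358 / 21604.
After projecting period 2:
Births: 12358 × 0.343 = 4239
15–29: 5385 × 0.951 = 5121
30–44: 11442 × 0.958 = 10961
45+: 12358 × 0.934 + 21604 × 0.633 = 11542 + 13675 = 25217
Net migration: 15–29 + 410 → 5531; 45+ + 230 → 25447
Giving 4239 / 5531 / 10961 / 25447.
After projecting period 3:
Births: 10961 × 0.343 = 3760
15–29: 4239 × 0.951 = 4031
30–44: 5531 × 0.958 = 5299
45+: 10961 × 0.934 + 25447 × 0.633 = 10238 + 16108 = 26346
Net migration: 15–29 + 410 → 4441; 45+ + 230 → 26576
Giving 3760 / 4441 / 5299 / 26576.
After projecting period 4:
Births: 5299 × 0.343 = 1818
15–29: 3760 × 0.951 = 3576
30–44: 4441 × 0.958 = 4254
45+: 5299 × 0.934 + 26576 × 0.633 = 4949 + 16823 = 21772
Net migration: 15–29 + 410 → 3986; 45+ + 230 → 22002
Giving 1818 / 3986 / 4254 / 22002.
Total after period 4: 1818 + 3986 + 4254 + 22002 = 32060

32060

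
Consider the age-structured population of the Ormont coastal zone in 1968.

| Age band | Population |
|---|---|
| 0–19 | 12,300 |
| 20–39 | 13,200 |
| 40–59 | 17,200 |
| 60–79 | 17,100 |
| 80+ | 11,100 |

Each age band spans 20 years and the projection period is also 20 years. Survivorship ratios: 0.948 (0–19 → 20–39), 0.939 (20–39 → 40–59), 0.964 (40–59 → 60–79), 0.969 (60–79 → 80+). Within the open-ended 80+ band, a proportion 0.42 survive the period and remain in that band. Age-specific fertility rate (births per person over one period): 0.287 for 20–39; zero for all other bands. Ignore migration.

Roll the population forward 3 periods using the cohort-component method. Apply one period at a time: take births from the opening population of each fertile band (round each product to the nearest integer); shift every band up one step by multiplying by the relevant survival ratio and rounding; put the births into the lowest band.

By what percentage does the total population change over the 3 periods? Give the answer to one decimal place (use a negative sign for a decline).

-43.3

Period 1:
Births: 13200 × 0.287 = 3788
20–39: 12300 × 0.948 = 11660
40–59: 13200 × 0.939 = 12395
60–79: 17200 × 0.964 = 16581
80+: 17100 × 0.969 + 11100 × 0.42 = 16570 + 4662 = 21232
End of period: [3788, 11660, 12395, 16581, 21232]
Period 2:
Births: 11660 × 0.287 = 3346
20–39: 3788 × 0.948 = 3591
40–59: 11660 × 0.939 = 10949
60–79: 12395 × 0.964 = 11949
80+: 16581 × 0.969 + 21232 × 0.42 = 16067 + 8917 = 24984
End of period: [3346, 3591, 10949, 11949, 24984]
Period 3:
Births: 3591 × 0.287 = 1031
20–39: 3346 × 0.948 = 3172
40–59: 3591 × 0.939 = 3372
60–79: 10949 × 0.964 = 10555
80+: 11949 × 0.969 + 24984 × 0.42 = 11579 + 10493 = 22072
End of period: [1031, 3172, 3372, 10555, 22072]
Total: 70900 → 40202; change = -30698; percentage change = -43.3%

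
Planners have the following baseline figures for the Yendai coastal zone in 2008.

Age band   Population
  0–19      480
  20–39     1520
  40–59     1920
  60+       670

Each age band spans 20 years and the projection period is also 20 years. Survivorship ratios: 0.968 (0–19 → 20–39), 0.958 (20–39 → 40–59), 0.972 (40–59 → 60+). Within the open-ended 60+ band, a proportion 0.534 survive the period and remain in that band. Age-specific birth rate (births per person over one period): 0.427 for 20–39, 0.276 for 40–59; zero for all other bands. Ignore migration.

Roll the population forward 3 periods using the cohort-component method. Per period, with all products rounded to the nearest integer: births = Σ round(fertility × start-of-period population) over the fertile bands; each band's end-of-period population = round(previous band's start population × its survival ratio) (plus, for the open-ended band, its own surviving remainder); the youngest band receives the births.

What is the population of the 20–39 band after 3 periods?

Numbering the groups 1..4 from youngest to oldest:
After projecting period 1:
Births: 1520 × 0.427 = 649 ; 1920 × 0.276 = 530 — total 1179
Group 2: 480 × 0.968 = 465
Group 3: 1520 × 0.958 = 1456
Group 4: 1920 × 0.972 + 670 × 0.534 = 1866 + 358 = 2224
→ [1179, 465, 1456, 2224]
After projecting period 2:
Births: 465 × 0.427 = 199 ; 1456 × 0.276 = 402 — total 601
Group 2: 1179 × 0.968 = 1141
Group 3: 465 × 0.958 = 445
Group 4: 1456 × 0.972 + 2224 × 0.534 = 1415 + 1188 = 2603
→ [601, 1141, 445, 2603]
After projecting period 3:
Births: 1141 × 0.427 = 487 ; 445 × 0.276 = 123 — total 610
Group 2: 601 × 0.968 = 582
Group 3: 1141 × 0.958 = 1093
Group 4: 445 × 0.972 + 2603 × 0.534 = 433 + 1390 = 1823
→ [610, 582, 1093, 1823]

582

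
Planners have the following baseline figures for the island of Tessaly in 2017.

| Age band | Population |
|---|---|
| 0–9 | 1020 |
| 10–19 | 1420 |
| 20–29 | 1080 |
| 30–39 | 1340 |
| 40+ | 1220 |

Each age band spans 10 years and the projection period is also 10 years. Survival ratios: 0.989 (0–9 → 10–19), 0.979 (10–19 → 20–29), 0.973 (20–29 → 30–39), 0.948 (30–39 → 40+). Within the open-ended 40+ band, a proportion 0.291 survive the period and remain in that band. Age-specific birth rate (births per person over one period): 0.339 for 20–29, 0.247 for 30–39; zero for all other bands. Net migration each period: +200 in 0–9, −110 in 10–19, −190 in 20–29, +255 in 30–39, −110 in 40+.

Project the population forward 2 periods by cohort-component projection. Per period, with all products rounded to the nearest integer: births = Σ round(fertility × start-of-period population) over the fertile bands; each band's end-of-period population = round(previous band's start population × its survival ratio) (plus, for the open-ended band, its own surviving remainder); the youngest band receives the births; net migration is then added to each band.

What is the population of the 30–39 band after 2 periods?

Let group 1 be 0–9 through group 5 = 40+.
After projecting period 1:
Births: 1080 * 0.339 = 366  |  1340 * 0.247 = 331 — total 697
Group 2: 1020 * 0.989 = 1009
Group 3: 1420 * 0.979 = 1390
Group 4: 1080 * 0.973 = 1051
Group 5: 1340 * 0.948 + 1220 * 0.291 = 1270 + 355 = 1625
Net migration: Group 1 + 200 → 897; Group 2 − 110 → 899; Group 3 − 190 → 1200; Group 4 + 255 → 1306; Group 5 − 110 → 1515
End of period: [897, 899, 1200, 1306, 1515]
After projecting period 2:
Births: 1200 * 0.339 = 407  |  1306 * 0.247 = 323 — total 730
Group 2: 897 * 0.989 = 887
Group 3: 899 * 0.979 = 880
Group 4: 1200 * 0.973 = 1168
Group 5: 1306 * 0.948 + 1515 * 0.291 = 1238 + 441 = 1679
Net migration: Group 1 + 200 → 930; Group 2 − 110 → 777; Group 3 − 190 → 690; Group 4 + 255 → 1423; Group 5 − 110 → 1569
End of period: [930, 777, 690, 1423, 1569]

1423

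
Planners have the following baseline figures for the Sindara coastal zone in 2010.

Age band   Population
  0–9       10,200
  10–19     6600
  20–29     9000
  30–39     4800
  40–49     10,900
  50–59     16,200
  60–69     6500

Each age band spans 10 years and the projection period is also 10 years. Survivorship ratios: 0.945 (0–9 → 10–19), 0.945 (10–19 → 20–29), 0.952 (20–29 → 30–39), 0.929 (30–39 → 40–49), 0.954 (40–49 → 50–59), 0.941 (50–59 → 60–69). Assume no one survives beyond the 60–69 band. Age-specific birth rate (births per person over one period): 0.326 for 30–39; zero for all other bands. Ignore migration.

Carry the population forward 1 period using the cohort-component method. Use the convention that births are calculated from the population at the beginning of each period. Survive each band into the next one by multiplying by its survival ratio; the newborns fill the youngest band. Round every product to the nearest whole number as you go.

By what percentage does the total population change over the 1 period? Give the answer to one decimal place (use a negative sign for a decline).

[period 1]
Births: 4800 × 0.326 = 1565
10–19: 10200 × 0.945 = 9639
20–29: 6600 × 0.945 = 6237
30–39: 9000 × 0.952 = 8568
40–49: 4800 × 0.929 = 4459
50–59: 10900 × 0.954 = 10399
60–69: 16200 × 0.941 = 15244
Population now: 0–9=1565, 10–19=9639, 20–29=6237, 30–39=8568, 40–49=4459, 50–59=10399, 60–69=15244
Total: 64200 → 56111; change = -8089; percentage change = -12.6%

-12.6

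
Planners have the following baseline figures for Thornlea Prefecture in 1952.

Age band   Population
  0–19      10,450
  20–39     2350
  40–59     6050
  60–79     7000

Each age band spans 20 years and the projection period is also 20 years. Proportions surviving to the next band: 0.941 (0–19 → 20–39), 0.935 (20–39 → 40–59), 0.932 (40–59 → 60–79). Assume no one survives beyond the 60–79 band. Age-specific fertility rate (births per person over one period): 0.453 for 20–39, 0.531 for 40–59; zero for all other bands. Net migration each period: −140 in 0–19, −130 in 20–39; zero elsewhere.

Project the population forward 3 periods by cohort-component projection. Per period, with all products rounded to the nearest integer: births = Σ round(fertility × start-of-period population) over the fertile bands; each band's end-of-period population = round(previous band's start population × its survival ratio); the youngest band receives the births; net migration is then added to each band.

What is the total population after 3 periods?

Call the groups 1 to 4, youngest first.
Period 1:
Births: 2350 * 0.453 = 1065, 6050 * 0.531 = 3213 — total 4278
Group 2: 10450 * 0.941 = 9833
Group 3: 2350 * 0.935 = 2197
Group 4: 6050 * 0.932 = 5639
Net migration: Group 1 − 140 → 4138; Group 2 − 130 → 9703
Giving 4138 / 9703 / 2197 / 5639.
Period 2:
Births: 9703 * 0.453 = 4395, 2197 * 0.531 = 1167 — total 5562
Group 2: 4138 * 0.941 = 3894
Group 3: 9703 * 0.935 = 9072
Group 4: 2197 * 0.932 = 2048
Net migration: Group 1 − 140 → 5422; Group 2 − 130 → 3764
Giving 5422 / 3764 / 9072 / 2048.
Period 3:
Births: 3764 * 0.453 = 1705, 9072 * 0.531 = 4817 — total 6522
Group 2: 5422 * 0.941 = 5102
Group 3: 3764 * 0.935 = 3519
Group 4: 9072 * 0.932 = 8455
Net migration: Group 1 − 140 → 6382; Group 2 − 130 → 4972
Giving 6382 / 4972 / 3519 / 8455.
Total after period 3: 6382 + 4972 + 3519 + 8455 = 23328

23328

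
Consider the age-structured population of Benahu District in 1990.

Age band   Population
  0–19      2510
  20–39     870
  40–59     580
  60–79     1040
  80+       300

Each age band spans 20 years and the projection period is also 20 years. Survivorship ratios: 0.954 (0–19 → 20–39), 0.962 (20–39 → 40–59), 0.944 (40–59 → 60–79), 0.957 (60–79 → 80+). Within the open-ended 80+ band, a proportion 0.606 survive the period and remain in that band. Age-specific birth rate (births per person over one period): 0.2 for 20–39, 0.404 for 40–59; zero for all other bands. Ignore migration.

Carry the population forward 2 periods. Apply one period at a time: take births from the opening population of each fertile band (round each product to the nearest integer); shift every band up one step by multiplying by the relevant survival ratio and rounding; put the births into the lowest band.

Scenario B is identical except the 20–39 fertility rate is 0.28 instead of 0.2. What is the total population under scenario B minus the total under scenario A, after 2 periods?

[period 1]
Births: 870 * 0.2 = 174  |  580 * 0.404 = 234 → 408
20–39: 2510 * 0.954 = 2395
40–59: 870 * 0.962 = 837
60–79: 580 * 0.944 = 548
80+: 1040 * 0.957 + 300 * 0.606 = 995 + 182 = 1177
→ [408, 2395, 837, 548, 1177]
[period 2]
Births: 2395 * 0.2 = 479  |  837 * 0.404 = 338 → 817
20–39: 408 * 0.954 = 389
40–59: 2395 * 0.962 = 2304
60–79: 837 * 0.944 = 790
80+: 548 * 0.957 + 1177 * 0.606 = 524 + 713 = 1237
→ [817, 389, 2304, 790, 1237]
Scenario A total after 2 periods: 5537
Scenario B projection —
[period 1]
Births: 870 * 0.28 = 244  |  580 * 0.404 = 234 → 478
20–39: 2510 * 0.954 = 2395
40–59: 870 * 0.962 = 837
60–79: 580 * 0.944 = 548
80+: 1040 * 0.957 + 300 * 0.606 = 995 + 182 = 1177
→ [478, 2395, 837, 548, 1177]
[period 2]
Births: 2395 * 0.28 = 671  |  837 * 0.404 = 338 → 1009
20–39: 478 * 0.954 = 456
40–59: 2395 * 0.962 = 2304
60–79: 837 * 0.944 = 790
80+: 548 * 0.957 + 1177 * 0.606 = 524 + 713 = 1237
→ [1009, 456, 2304, 790, 1237]
Scenario B total after 2 periods: 5796
Difference B − A = 5796 − 5537 = 259

259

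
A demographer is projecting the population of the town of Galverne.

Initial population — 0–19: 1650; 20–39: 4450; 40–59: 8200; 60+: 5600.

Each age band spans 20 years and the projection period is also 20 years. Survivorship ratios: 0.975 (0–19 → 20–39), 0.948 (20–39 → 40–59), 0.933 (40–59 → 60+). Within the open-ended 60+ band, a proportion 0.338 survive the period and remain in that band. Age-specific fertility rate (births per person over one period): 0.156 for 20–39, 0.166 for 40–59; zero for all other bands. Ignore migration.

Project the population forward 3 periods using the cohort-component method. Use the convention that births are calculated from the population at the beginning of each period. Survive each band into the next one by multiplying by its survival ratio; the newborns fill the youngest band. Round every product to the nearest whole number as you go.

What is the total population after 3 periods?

7237

After projecting period 1:
Births: 4450 × 0.156 = 694  |  8200 × 0.166 = 1361 — total 2055
20–39: 1650 × 0.975 = 1609
40–59: 4450 × 0.948 = 4219
60+: 8200 × 0.933 + 5600 × 0.338 = 7651 + 1893 = 9544
Population now: 0–19=2055, 20–39=1609, 40–59=4219, 60+=9544
After projecting period 2:
Births: 1609 × 0.156 = 251  |  4219 × 0.166 = 700 — total 951
20–39: 2055 × 0.975 = 2004
40–59: 1609 × 0.948 = 1525
60+: 4219 × 0.933 + 9544 × 0.338 = 3936 + 3226 = 7162
Population now: 0–19=951, 20–39=2004, 40–59=1525, 60+=7162
After projecting period 3:
Births: 2004 × 0.156 = 313  |  1525 × 0.166 = 253 — total 566
20–39: 951 × 0.975 = 927
40–59: 2004 × 0.948 = 1900
60+: 1525 × 0.933 + 7162 × 0.338 = 1423 + 2421 = 3844
Population now: 0–19=566, 20–39=927, 40–59=1900, 60+=3844
Total after period 3: 566 + 927 + 1900 + 3844 = 7237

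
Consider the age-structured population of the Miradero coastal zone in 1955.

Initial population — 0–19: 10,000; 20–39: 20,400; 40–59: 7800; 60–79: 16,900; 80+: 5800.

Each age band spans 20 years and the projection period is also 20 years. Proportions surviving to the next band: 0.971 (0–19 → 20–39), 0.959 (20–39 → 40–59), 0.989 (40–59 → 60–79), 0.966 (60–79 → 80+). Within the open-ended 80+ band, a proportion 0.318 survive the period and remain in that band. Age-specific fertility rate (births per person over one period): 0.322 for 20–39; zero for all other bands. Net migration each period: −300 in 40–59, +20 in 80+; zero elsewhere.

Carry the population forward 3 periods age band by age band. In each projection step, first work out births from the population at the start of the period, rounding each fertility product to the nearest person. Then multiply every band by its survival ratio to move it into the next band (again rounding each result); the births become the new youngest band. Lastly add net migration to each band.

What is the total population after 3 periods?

42459

— Period 1 —
Births: 20400 * 0.322 = 6569
20–39: 10000 * 0.971 = 9710
40–59: 20400 * 0.959 = 19564
60–79: 7800 * 0.989 = 7714
80+: 16900 * 0.966 + 5800 * 0.318 = 16325 + 1844 = 18169
Net migration: 40–59 − 300 → 19264; 80+ + 20 → 18189
End of period: [6569, 9710, 19264, 7714, 18189]
— Period 2 —
Births: 9710 * 0.322 = 3127
20–39: 6569 * 0.971 = 6378
40–59: 9710 * 0.959 = 9312
60–79: 19264 * 0.989 = 19052
80+: 7714 * 0.966 + 18189 * 0.318 = 7452 + 5784 = 13236
Net migration: 40–59 − 300 → 9012; 80+ + 20 → 13256
End of period: [3127, 6378, 9012, 19052, 13256]
— Period 3 —
Births: 6378 * 0.322 = 2054
20–39: 3127 * 0.971 = 3036
40–59: 6378 * 0.959 = 6117
60–79: 9012 * 0.989 = 8913
80+: 19052 * 0.966 + 13256 * 0.318 = 18404 + 4215 = 22619
Net migration: 40–59 − 300 → 5817; 80+ + 20 → 22639
End of period: [2054, 3036, 5817, 8913, 22639]
Total after period 3: 2054 + 3036 + 5817 + 8913 + 22639 = 42459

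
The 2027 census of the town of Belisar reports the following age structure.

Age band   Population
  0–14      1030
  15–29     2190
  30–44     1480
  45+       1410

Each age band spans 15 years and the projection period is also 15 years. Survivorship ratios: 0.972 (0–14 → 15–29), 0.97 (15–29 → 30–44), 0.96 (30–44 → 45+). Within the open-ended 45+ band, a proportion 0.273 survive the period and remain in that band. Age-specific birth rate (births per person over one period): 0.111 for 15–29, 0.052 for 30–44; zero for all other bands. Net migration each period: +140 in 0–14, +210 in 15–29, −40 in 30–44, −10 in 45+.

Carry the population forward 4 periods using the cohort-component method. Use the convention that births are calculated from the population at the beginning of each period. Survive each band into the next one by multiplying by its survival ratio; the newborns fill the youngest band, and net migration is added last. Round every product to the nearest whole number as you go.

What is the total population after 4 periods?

Period 1:
Births: 2190 * 0.111 = 243, 1480 * 0.052 = 77 ⇒ total 320
15–29: 1030 * 0.972 = 1001
30–44: 2190 * 0.97 = 2124
45+: 1480 * 0.96 + 1410 * 0.273 = 1421 + 385 = 1806
Net migration: 0–14 + 140 → 460; 15–29 + 210 → 1211; 30–44 − 40 → 2084; 45+ − 10 → 1796
End of period: [460, 1211, 2084, 1796]
Period 2:
Births: 1211 * 0.111 = 134, 2084 * 0.052 = 108 ⇒ total 242
15–29: 460 * 0.972 = 447
30–44: 1211 * 0.97 = 1175
45+: 2084 * 0.96 + 1796 * 0.273 = 2001 + 490 = 2491
Net migration: 0–14 + 140 → 382; 15–29 + 210 → 657; 30–44 − 40 → 1135; 45+ − 10 → 2481
End of period: [382, 657, 1135, 2481]
Period 3:
Births: 657 * 0.111 = 73, 1135 * 0.052 = 59 ⇒ total 132
15–29: 382 * 0.972 = 371
30–44: 657 * 0.97 = 637
45+: 1135 * 0.96 + 2481 * 0.273 = 1090 + 677 = 1767
Net migration: 0–14 + 140 → 272; 15–29 + 210 → 581; 30–44 − 40 → 597; 45+ − 10 → 1757
End of period: [272, 581, 597, 1757]
Period 4:
Births: 581 * 0.111 = 64, 597 * 0.052 = 31 ⇒ total 95
15–29: 272 * 0.972 = 264
30–44: 581 * 0.97 = 564
45+: 597 * 0.96 + 1757 * 0.273 = 573 + 480 = 1053
Net migration: 0–14 + 140 → 235; 15–29 + 210 → 474; 30–44 − 40 → 524; 45+ − 10 → 1043
End of period: [235, 474, 524, 1043]
Total after period 4: 235 + 474 + 524 + 1043 = 2276

2276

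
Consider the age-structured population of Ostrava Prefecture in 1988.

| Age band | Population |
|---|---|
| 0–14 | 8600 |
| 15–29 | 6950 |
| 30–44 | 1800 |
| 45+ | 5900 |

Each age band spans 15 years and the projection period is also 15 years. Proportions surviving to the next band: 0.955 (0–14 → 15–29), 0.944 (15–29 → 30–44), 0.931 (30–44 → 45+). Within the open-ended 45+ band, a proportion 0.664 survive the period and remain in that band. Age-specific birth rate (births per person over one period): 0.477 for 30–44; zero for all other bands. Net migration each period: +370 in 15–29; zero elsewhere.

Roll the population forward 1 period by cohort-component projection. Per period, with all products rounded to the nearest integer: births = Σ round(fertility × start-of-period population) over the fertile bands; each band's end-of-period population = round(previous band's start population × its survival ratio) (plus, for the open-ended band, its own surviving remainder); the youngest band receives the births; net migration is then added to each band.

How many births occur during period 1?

— Period 1 —
Births: 1800 × 0.477 = 859
15–29: 8600 × 0.955 = 8213
30–44: 6950 × 0.944 = 6561
45+: 1800 × 0.931 + 5900 × 0.664 = 1676 + 3918 = 5594
Net migration: 15–29 + 370 → 8583
→ [859, 8583, 6561, 5594]

859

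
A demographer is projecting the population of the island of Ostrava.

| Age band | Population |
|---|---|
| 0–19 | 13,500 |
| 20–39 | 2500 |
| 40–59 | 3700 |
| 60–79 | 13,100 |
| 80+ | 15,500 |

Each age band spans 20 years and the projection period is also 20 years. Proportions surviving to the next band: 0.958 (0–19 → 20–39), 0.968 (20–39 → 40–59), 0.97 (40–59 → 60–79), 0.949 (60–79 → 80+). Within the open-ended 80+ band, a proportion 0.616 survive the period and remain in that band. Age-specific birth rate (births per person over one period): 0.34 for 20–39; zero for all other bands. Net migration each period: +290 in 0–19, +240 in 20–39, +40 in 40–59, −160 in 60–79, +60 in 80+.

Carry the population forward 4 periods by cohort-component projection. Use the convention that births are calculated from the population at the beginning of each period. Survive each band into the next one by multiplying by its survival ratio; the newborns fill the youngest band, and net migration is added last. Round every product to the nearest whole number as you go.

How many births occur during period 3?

453

After projecting period 1:
Births: 2500 × 0.34 = 850
20–39: 13500 × 0.958 = 12933
40–59: 2500 × 0.968 = 2420
60–79: 3700 × 0.97 = 3589
80+: 13100 × 0.949 + 15500 × 0.616 = 12432 + 9548 = 21980
Net migration: 0–19 + 290 → 1140; 20–39 + 240 → 13173; 40–59 + 40 → 2460; 60–79 − 160 → 3429; 80+ + 60 → 22040
Giving 1140 / 13173 / 2460 / 3429 / 22040.
After projecting period 2:
Births: 13173 × 0.34 = 4479
20–39: 1140 × 0.958 = 1092
40–59: 13173 × 0.968 = 12751
60–79: 2460 × 0.97 = 2386
80+: 3429 × 0.949 + 22040 × 0.616 = 3254 + 13577 = 16831
Net migration: 0–19 + 290 → 4769; 20–39 + 240 → 1332; 40–59 + 40 → 12791; 60–79 − 160 → 2226; 80+ + 60 → 16891
Giving 4769 / 1332 / 12791 / 2226 / 16891.
After projecting period 3:
Births: 1332 × 0.34 = 453
20–39: 4769 × 0.958 = 4569
40–59: 1332 × 0.968 = 1289
60–79: 12791 × 0.97 = 12407
80+: 2226 × 0.949 + 16891 × 0.616 = 2112 + 10405 = 12517
Net migration: 0–19 + 290 → 743; 20–39 + 240 → 4809; 40–59 + 40 → 1329; 60–79 − 160 → 12247; 80+ + 60 → 12577
Giving 743 / 4809 / 1329 / 12247 / 12577.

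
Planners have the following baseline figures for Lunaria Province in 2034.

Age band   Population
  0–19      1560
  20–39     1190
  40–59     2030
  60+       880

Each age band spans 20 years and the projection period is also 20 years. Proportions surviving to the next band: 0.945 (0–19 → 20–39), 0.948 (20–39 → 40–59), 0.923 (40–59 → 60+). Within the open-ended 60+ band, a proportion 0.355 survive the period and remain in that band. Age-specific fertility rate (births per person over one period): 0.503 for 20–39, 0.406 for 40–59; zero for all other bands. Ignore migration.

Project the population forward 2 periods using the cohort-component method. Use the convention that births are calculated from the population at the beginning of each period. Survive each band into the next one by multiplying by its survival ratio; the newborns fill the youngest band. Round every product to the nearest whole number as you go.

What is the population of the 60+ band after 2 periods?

[period 1]
Births: 1190 × 0.503 = 599, 2030 × 0.406 = 824 ⇒ total 1423
20–39: 1560 × 0.945 = 1474
40–59: 1190 × 0.948 = 1128
60+: 2030 × 0.923 + 880 × 0.355 = 1874 + 312 = 2186
Population now: 0–19=1423, 20–39=1474, 40–59=1128, 60+=2186
[period 2]
Births: 1474 × 0.503 = 741, 1128 × 0.406 = 458 ⇒ total 1199
20–39: 1423 × 0.945 = 1345
40–59: 1474 × 0.948 = 1397
60+: 1128 × 0.923 + 2186 × 0.355 = 1041 + 776 = 1817
Population now: 0–19=1199, 20–39=1345, 40–59=1397, 60+=1817

1817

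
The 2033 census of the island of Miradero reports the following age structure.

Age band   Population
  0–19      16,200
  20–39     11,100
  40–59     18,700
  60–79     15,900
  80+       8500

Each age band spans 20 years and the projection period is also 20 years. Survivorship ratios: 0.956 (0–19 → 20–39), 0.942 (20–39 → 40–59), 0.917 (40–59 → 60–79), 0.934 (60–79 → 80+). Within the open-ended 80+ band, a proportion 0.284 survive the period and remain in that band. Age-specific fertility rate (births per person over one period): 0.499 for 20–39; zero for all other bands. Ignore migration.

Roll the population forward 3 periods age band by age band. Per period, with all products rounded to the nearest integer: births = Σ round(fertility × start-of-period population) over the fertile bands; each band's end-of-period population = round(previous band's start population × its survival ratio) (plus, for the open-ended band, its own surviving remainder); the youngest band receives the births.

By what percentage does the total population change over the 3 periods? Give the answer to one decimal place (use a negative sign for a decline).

After projecting period 1:
Births: 11100 * 0.499 = 5539
20–39: 16200 * 0.956 = 15487
40–59: 11100 * 0.942 = 10456
60–79: 18700 * 0.917 = 17148
80+: 15900 * 0.934 + 8500 * 0.284 = 14851 + 2414 = 17265
→ [5539, 15487, 10456, 17148, 17265]
After projecting period 2:
Births: 15487 * 0.499 = 7728
20–39: 5539 * 0.956 = 5295
40–59: 15487 * 0.942 = 14589
60–79: 10456 * 0.917 = 9588
80+: 17148 * 0.934 + 17265 * 0.284 = 16016 + 4903 = 20919
→ [7728, 5295, 14589, 9588, 20919]
After projecting period 3:
Births: 5295 * 0.499 = 2642
20–39: 7728 * 0.956 = 7388
40–59: 5295 * 0.942 = 4988
60–79: 14589 * 0.917 = 13378
80+: 9588 * 0.934 + 20919 * 0.284 = 8955 + 5941 = 14896
→ [2642, 7388, 4988, 13378, 14896]
Total: 70400 → 43292; change = -27108; percentage change = -38.5%

-38.5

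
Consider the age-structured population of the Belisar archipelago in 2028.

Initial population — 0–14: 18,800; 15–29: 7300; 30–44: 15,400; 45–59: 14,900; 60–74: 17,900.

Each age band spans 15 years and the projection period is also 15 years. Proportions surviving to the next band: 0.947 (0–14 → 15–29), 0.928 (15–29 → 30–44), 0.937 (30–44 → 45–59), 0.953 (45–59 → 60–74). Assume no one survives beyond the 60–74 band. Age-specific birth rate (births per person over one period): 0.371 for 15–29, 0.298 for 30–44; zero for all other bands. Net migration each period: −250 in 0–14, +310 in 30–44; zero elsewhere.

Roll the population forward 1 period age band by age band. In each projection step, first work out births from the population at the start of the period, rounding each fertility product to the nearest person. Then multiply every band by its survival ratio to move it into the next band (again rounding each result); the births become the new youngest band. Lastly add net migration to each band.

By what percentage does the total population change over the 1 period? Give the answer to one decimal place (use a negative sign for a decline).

Period 1:
Births: 7300 × 0.371 = 2708, 15400 × 0.298 = 4589 → 7297
15–29: 18800 × 0.947 = 17804
30–44: 7300 × 0.928 = 6774
45–59: 15400 × 0.937 = 14430
60–74: 14900 × 0.953 = 14200
Net migration: 0–14 − 250 → 7047; 30–44 + 310 → 7084
End of period: [7047, 17804, 7084, 14430, 14200]
Total: 74300 → 60565; change = -13735; percentage change = -18.5%

-18.5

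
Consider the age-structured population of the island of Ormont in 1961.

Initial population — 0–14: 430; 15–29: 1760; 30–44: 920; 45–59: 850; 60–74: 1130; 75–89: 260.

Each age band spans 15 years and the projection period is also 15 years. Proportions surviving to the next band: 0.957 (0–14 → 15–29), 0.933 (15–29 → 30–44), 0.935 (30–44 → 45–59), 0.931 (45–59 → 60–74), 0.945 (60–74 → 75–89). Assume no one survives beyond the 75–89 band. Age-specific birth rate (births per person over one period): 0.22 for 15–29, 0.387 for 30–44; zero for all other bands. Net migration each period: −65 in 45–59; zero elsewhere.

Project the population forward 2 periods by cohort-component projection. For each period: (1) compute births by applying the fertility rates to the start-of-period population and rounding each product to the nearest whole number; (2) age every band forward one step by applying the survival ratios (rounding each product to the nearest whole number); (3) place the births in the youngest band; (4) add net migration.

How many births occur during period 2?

Let band 1 be 0–14 through band 6 = 75–89.
Period 1.
Births: 1760 × 0.22 = 387, 920 × 0.387 = 356 ⇒ total 743
Band 2: 430 × 0.957 = 412
Band 3: 1760 × 0.933 = 1642
Band 4: 920 × 0.935 = 860
Band 5: 850 × 0.931 = 791
Band 6: 1130 × 0.945 = 1068
Net migration: Band 4 − 65 → 795
→ [743, 412, 1642, 795, 791, 1068]
Period 2.
Births: 412 × 0.22 = 91, 1642 × 0.387 = 635 ⇒ total 726
Band 2: 743 × 0.957 = 711
Band 3: 412 × 0.933 = 384
Band 4: 1642 × 0.935 = 1535
Band 5: 795 × 0.931 = 740
Band 6: 791 × 0.945 = 747
Net migration: Band 4 − 65 → 1470
→ [726, 711, 384, 1470, 740, 747]

726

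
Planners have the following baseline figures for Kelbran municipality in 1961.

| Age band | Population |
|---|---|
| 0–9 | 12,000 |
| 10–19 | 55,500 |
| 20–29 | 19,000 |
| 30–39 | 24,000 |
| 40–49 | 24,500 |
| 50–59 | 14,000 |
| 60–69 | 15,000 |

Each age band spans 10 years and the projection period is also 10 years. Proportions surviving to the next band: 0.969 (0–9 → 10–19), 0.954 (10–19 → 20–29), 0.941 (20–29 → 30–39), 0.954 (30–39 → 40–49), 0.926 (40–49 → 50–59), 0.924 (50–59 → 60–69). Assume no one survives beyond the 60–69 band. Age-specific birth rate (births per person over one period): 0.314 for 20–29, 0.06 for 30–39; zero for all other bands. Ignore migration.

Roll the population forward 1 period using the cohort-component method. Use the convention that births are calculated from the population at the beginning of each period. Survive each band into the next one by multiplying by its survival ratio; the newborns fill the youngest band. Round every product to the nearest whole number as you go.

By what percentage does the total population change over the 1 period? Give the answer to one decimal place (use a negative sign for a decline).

-9.5

— Period 1 —
Births: 19000 × 0.314 = 5966 ; 24000 × 0.06 = 1440 ⇒ total 7406
10–19: 12000 × 0.969 = 11628
20–29: 55500 × 0.954 = 52947
30–39: 19000 × 0.941 = 17879
40–49: 24000 × 0.954 = 22896
50–59: 24500 × 0.926 = 22687
60–69: 14000 × 0.924 = 12936
→ [7406, 11628, 52947, 17879, 22896, 22687, 12936]
Total: 164000 → 148379; change = -15621; percentage change = -9.5%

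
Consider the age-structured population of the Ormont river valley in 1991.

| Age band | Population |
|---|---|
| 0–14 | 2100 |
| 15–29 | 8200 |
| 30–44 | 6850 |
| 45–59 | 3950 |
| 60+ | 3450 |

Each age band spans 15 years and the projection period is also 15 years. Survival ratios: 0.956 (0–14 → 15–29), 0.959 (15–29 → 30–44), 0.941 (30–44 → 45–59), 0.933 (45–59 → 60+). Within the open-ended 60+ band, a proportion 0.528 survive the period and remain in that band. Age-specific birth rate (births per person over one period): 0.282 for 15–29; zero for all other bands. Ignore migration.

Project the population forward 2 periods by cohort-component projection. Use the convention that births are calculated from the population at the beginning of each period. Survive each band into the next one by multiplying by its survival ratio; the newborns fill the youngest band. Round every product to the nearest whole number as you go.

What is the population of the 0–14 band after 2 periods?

[period 1]
Births: 8200 * 0.282 = 2312
15–29: 2100 * 0.956 = 2008
30–44: 8200 * 0.959 = 7864
45–59: 6850 * 0.941 = 6446
60+: 3950 * 0.933 + 3450 * 0.528 = 3685 + 1822 = 5507
Giving 2312 / 2008 / 7864 / 6446 / 5507.
[period 2]
Births: 2008 * 0.282 = 566
15–29: 2312 * 0.956 = 2210
30–44: 2008 * 0.959 = 1926
45–59: 7864 * 0.941 = 7400
60+: 6446 * 0.933 + 5507 * 0.528 = 6014 + 2908 = 8922
Giving 566 / 2210 / 1926 / 7400 / 8922.

566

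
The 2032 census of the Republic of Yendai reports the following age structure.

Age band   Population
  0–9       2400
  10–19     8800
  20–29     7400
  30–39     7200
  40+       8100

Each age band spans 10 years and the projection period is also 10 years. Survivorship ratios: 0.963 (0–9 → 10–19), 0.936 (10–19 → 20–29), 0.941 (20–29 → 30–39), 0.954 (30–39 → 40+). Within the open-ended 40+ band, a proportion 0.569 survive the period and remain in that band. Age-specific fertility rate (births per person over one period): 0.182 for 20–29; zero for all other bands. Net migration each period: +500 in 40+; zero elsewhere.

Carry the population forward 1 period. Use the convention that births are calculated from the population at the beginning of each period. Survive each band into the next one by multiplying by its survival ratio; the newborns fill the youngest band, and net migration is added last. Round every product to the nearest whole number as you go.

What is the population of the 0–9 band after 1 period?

Let group 1 be 0–9 through group 5 = 40+.
After projecting period 1:
Births: 7400 × 0.182 = 1347
Group 2: 2400 × 0.963 = 2311
Group 3: 8800 × 0.936 = 8237
Group 4: 7400 × 0.941 = 6963
Group 5: 7200 × 0.954 + 8100 × 0.569 = 6869 + 4609 = 11478
Net migration: Group 5 + 500 → 11978
→ [1347, 2311, 8237, 6963, 11978]

1347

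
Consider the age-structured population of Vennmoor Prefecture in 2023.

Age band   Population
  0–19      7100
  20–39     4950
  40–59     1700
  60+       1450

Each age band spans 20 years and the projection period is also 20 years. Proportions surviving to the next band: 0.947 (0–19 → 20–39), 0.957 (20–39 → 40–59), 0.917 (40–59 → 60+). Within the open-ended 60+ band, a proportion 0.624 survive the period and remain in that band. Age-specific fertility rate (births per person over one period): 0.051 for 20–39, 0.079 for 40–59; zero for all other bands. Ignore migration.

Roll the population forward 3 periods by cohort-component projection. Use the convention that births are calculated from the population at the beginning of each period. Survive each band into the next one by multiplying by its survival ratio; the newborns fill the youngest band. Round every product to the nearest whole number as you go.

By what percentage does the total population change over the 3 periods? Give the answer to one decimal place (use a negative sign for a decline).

-26.8

Let group 1 be 0–19 through group 4 = 60+.
[period 1]
Births: 4950 * 0.051 = 252  |  1700 * 0.079 = 134 → 386
Group 2: 7100 * 0.947 = 6724
Group 3: 4950 * 0.957 = 4737
Group 4: 1700 * 0.917 + 1450 * 0.624 = 1559 + 905 = 2464
Giving 386 / 6724 / 4737 / 2464.
[period 2]
Births: 6724 * 0.051 = 343  |  4737 * 0.079 = 374 → 717
Group 2: 386 * 0.947 = 366
Group 3: 6724 * 0.957 = 6435
Group 4: 4737 * 0.917 + 2464 * 0.624 = 4344 + 1538 = 5882
Giving 717 / 366 / 6435 / 5882.
[period 3]
Births: 366 * 0.051 = 19  |  6435 * 0.079 = 508 → 527
Group 2: 717 * 0.947 = 679
Group 3: 366 * 0.957 = 350
Group 4: 6435 * 0.917 + 5882 * 0.624 = 5901 + 3670 = 9571
Giving 527 / 679 / 350 / 9571.
Total: 15200 → 11127; change = -4073; percentage change = -26.8%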